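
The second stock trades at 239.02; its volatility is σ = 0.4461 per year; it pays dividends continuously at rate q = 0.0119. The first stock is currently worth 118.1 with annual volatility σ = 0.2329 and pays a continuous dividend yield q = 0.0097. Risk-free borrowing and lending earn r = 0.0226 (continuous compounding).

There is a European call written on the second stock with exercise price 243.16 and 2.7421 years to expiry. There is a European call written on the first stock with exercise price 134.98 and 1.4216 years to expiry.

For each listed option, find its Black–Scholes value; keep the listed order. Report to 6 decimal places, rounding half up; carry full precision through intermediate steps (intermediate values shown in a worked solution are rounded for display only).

[the second stock call K=243.16]
σ√T = 0.4461·√2.7421 = 0.738710
d₁ = (ln(S/K) + (r−q+σ²/2)T) / (σ√T) = (ln(239.02/243.16) + (0.0226−0.0119+0.4461²/2)·2.7421) / 0.738710 = (-0.017172 + 0.302187) / 0.738710 = 0.385827
d₂ = d₁ − σ√T = 0.385827 − 0.738710 = -0.352883
e^{−rT} = 0.939910
e^{−qT} = 0.967896
N(d₁) = 0.650188,  N(d₂) = 0.362088
price = S·e^{−qT}·N(d₁) − K·e^{−rT}·N(d₂) = 150.418567 − 82.754677 = 67.663890
[the first stock call K=134.98]
σ√T = 0.2329·√1.4216 = 0.277689
d₁ = (ln(S/K) + (r−q+σ²/2)T) / (σ√T) = (ln(118.1/134.98) + (0.0226−0.0097+0.2329²/2)·1.4216) / 0.277689 = (-0.133595 + 0.056894) / 0.277689 = -0.276211
d₂ = d₁ − σ√T = -0.276211 − 0.277689 = -0.553900
e^{−rT} = 0.968382
e^{−qT} = 0.986305
N(d₁) = 0.391193,  N(d₂) = 0.289824
price = S·e^{−qT}·N(d₁) − K·e^{−rT}·N(d₂) = 45.567179 − 37.883506 = 7.683673

price(the second stock call K=243.16) = 67.663890
price(the first stock call K=134.98) = 7.683673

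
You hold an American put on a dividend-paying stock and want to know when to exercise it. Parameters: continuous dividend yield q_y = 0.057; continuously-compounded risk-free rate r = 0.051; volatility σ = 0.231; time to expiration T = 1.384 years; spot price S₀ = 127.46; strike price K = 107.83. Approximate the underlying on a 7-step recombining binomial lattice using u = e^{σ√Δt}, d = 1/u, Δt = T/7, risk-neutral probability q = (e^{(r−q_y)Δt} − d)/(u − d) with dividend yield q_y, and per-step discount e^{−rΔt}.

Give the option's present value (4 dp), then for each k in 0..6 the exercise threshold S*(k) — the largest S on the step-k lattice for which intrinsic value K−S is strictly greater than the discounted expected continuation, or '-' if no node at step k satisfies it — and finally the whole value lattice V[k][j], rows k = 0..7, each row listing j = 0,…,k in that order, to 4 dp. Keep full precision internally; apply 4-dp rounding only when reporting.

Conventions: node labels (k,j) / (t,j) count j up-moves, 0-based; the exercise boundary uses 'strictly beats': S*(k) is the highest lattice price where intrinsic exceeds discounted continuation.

params: Δt=0.19771 u=1.10817 d=0.90238 q=0.46858 e^(-rΔt)=0.98997
t_7 payoffs: 45.7265 31.5637 14.1711 0.0000 0.0000 0.0000 0.0000 0.0000
t_6: node(6,0) S=68.8215 payoff=39.0085 vs cont=38.6979 → 39.0085 [stop]  node(6,1) S=84.5164 payoff=23.3136 vs cont=23.1789 → 23.3136 [stop]  node(6,2) S=103.7904 payoff=4.0396 vs cont=7.4552 → 7.4552 [wait]  node(6,3) S=127.4600 payoff=0.0000 vs cont=0.0000 → 0.0000 [wait]  node(6,4) S=156.5274 payoff=0.0000 vs cont=0.0000 → 0.0000 [wait]  node(6,5) S=192.2237 payoff=0.0000 vs cont=0.0000 → 0.0000 [wait]  node(6,6) S=236.0606 payoff=0.0000 vs cont=0.0000 → 0.0000 [wait]  ⇒ S*(6)=84.5164
t_5: node(5,0) S=76.2663 payoff=31.5637 vs cont=31.3366 → 31.5637 [stop]  node(5,1) S=93.6589 payoff=14.1711 vs cont=15.7233 → 15.7233 [wait]  node(5,2) S=115.0180 payoff=0.0000 vs cont=3.9221 → 3.9221 [wait]  node(5,3) S=141.2480 payoff=0.0000 vs cont=0.0000 → 0.0000 [wait]  node(5,4) S=173.4597 payoff=0.0000 vs cont=0.0000 → 0.0000 [wait]  node(5,5) S=213.0175 payoff=0.0000 vs cont=0.0000 → 0.0000 [wait]  ⇒ S*(5)=76.2663
t_4: node(4,0) S=84.5164 payoff=23.3136 vs cont=23.8990 → 23.8990 [wait]  node(4,1) S=103.7904 payoff=4.0396 vs cont=10.0912 → 10.0912 [wait]  node(4,2) S=127.4600 payoff=0.0000 vs cont=2.0633 → 2.0633 [wait]  node(4,3) S=156.5274 payoff=0.0000 vs cont=0.0000 → 0.0000 [wait]  node(4,4) S=192.2237 payoff=0.0000 vs cont=0.0000 → 0.0000 [wait]  ⇒ S*(4)=-
t_3: node(3,0) S=93.6589 payoff=14.1711 vs cont=17.2540 → 17.2540 [wait]  node(3,1) S=115.0180 payoff=0.0000 vs cont=6.2660 → 6.2660 [wait]  node(3,2) S=141.2480 payoff=0.0000 vs cont=1.0855 → 1.0855 [wait]  node(3,3) S=173.4597 payoff=0.0000 vs cont=0.0000 → 0.0000 [wait]  ⇒ S*(3)=-
t_2: node(2,0) S=103.7904 payoff=4.0396 vs cont=11.9838 → 11.9838 [wait]  node(2,1) S=127.4600 payoff=0.0000 vs cont=3.8000 → 3.8000 [wait]  node(2,2) S=156.5274 payoff=0.0000 vs cont=0.5711 → 0.5711 [wait]  ⇒ S*(2)=-
t_1: node(1,0) S=115.0180 payoff=0.0000 vs cont=8.0672 → 8.0672 [wait]  node(1,1) S=141.2480 payoff=0.0000 vs cont=2.2640 → 2.2640 [wait]  ⇒ S*(1)=-
t_0: node(0,0) S=127.4600 payoff=0.0000 vs cont=5.2943 → 5.2943 [wait]  ⇒ S*(0)=-

price = 5.2943
boundary = - - - - - 76.2663 84.5164
tree:
5.2943
8.0672 2.2640
11.9838 3.8000 0.5711
17.2540 6.2660 1.0855 0.0000
23.8990 10.0912 2.0633 0.0000 0.0000
31.5637 15.7233 3.9221 0.0000 0.0000 0.0000
39.0085 23.3136 7.4552 0.0000 0.0000 0.0000 0.0000
45.7265 31.5637 14.1711 0.0000 0.0000 0.0000 0.0000 0.0000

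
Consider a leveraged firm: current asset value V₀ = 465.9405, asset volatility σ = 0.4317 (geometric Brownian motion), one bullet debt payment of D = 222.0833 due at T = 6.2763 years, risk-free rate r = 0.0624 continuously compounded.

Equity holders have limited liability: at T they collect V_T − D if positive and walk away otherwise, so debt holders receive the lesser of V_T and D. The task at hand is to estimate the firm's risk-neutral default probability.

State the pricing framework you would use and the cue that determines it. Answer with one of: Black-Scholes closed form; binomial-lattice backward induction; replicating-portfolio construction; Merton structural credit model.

framework: Merton structural credit model

Key observation: assets follow a GBM and default happens iff V_T < 222.0833; valuing claims on that split (equity as a call, risky debt as the residual) is the structural model's definition.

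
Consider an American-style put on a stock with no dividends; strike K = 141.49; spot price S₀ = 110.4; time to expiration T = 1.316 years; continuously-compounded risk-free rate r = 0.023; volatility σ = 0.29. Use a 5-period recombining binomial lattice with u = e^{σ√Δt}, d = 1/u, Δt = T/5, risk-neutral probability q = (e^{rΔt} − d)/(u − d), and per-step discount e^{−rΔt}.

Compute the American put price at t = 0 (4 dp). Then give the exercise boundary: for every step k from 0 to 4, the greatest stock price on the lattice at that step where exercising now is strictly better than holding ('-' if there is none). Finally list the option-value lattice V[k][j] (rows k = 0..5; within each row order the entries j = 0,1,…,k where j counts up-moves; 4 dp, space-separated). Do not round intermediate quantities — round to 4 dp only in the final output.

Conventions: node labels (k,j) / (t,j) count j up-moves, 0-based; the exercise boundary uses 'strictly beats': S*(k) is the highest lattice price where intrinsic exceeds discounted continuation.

Δt=0.26320, u=1.16042, d=0.86176, q=0.48320, disc=e^(-rΔt)=0.99396
k=5 terminal: V=max(K-S,0) → 89.0213 70.8375 46.3517 13.3800 0.0000 0.0000
k=4: j=0 S=60.8855 intr=80.6045 cont=79.7506 V=80.6045[EX]; j=1 S=81.9863 intr=59.5037 cont=58.6497 V=59.5037[EX]; j=2 S=110.4000 intr=31.0900 cont=30.2361 V=31.0900[EX]; j=3 S=148.6609 intr=0.0000 cont=6.8730 V=6.8730[hold]; j=4 S=200.1816 intr=0.0000 cont=0.0000 V=0.0000[hold]  S*(4)=110.4000
k=3: j=0 S=70.6525 intr=70.8375 cont=69.9835 V=70.8375[EX]; j=1 S=95.1383 intr=46.3517 cont=45.4978 V=46.3517[EX]; j=2 S=128.1100 intr=13.3800 cont=19.2712 V=19.2712[hold]; j=3 S=172.5085 intr=0.0000 cont=3.5305 V=3.5305[hold]  S*(3)=95.1383
k=2: j=0 S=81.9863 intr=59.5037 cont=58.6497 V=59.5037[EX]; j=1 S=110.4000 intr=31.0900 cont=33.0655 V=33.0655[hold]; j=2 S=148.6609 intr=0.0000 cont=11.5948 V=11.5948[hold]  S*(2)=81.9863
k=1: j=0 S=95.1383 intr=46.3517 cont=46.4466 V=46.4466[hold]; j=1 S=128.1100 intr=13.3800 cont=22.5538 V=22.5538[hold]  S*(1)=-
k=0: j=0 S=110.4000 intr=31.0900 cont=34.6909 V=34.6909[hold]  S*(0)=-

price = 34.6909
boundary = - - 81.9863 95.1383 110.4000
tree:
34.6909
46.4466 22.5538
59.5037 33.0655 11.5948
70.8375 46.3517 19.2712 3.5305
80.6045 59.5037 31.0900 6.8730 0.0000
89.0213 70.8375 46.3517 13.3800 0.0000 0.0000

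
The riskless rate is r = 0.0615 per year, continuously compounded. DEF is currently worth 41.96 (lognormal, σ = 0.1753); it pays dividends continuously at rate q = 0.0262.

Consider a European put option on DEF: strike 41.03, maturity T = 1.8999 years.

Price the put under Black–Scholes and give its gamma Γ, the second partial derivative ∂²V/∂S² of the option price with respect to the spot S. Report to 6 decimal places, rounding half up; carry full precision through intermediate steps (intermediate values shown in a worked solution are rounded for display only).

σ√T = 0.1753·√1.8999 = 0.241628
d₁ = (ln(S/K) + (r−q+σ²/2)T) / (σ√T) = (ln(41.96/41.03) + (0.0615−0.0262+0.1753²/2)·1.8999) / 0.241628 = (0.022413 + 0.096259) / 0.241628 = 0.491134
d₂ = d₁ − σ√T = 0.491134 − 0.241628 = 0.249506
e^{−rT} = 0.889724
e^{−qT} = 0.951441
N(−d₁) = 0.311666,  N(−d₂) = 0.401485
Put price V = K·e^{−rT}·N(−d₂) − S·e^{−qT}·N(−d₁) = 14.656348 − 12.442467 = 2.213881
φ(d₁) = (1/√(2π))·e^{−d₁²/2} = 0.353616
Γ = e^{−qT}·φ(d₁) / (S·σ·√T) = 0.033184

price = 2.213881
Γ = 0.033184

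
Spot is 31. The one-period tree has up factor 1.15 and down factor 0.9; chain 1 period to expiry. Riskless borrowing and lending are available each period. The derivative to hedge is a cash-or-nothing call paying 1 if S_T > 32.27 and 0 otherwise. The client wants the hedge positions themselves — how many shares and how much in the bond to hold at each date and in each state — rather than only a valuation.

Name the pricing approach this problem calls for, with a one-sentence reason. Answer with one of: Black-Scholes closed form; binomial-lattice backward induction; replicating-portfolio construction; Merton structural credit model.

framework: replicating-portfolio construction

Key observation: the deliverable is the dynamic trading strategy on the 1-step tree (spot 31, moves 1.15 and 0.9), so the valuation must go through the node-by-node replicating-portfolio solve.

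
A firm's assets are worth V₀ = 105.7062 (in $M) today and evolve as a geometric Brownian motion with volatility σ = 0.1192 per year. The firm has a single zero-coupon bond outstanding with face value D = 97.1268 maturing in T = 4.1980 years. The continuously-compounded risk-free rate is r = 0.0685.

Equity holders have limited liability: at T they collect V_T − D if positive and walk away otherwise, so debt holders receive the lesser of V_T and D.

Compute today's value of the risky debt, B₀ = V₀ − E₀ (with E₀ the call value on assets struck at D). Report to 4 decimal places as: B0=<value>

B0=72.2625

Work the structural quantities from V₀ = 105.7062 against face 97.1268:
d₁ = [ln(V₀/D) + (r + σ²/2)T] / (σ√T)
   = [ln(105.7062/97.1268) + (0.0685 + 0.5·0.1192²)·4.1980] / (0.1192·√4.1980)
   = [0.084646 + 0.317387] / 0.244229 = 1.646131
d₂ = d₁ − σ√T = 1.646131 − 0.244229 = 1.401902
N(d₁) = 0.950132,  N(d₂) = 0.919528,  e^(−rT) = 0.750089
E₀ = V₀·N(d₁) − D·e^(−rT)·N(d₂)
   = 105.7062·0.950132 − 97.1268·0.750089·0.919528 = 33.443736
B₀ = V₀ − E₀ = 105.7062 − 33.443736 = 72.262464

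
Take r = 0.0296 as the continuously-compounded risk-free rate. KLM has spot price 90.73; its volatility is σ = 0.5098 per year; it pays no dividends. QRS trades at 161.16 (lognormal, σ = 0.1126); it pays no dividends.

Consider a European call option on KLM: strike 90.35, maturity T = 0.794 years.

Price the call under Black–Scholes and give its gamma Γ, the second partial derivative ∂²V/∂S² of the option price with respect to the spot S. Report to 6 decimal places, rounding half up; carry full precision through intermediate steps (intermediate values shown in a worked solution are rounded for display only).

price = 17.348360
Γ = 0.009286

σ√T = 0.5098·√0.794 = 0.454266
d₁ = (ln(S/K) + (r+σ²/2)T) / (σ√T) = (ln(90.73/90.35) + (0.0296+0.5098²/2)·0.794) / 0.454266 = (0.004197 + 0.126681) / 0.454266 = 0.288109
d₂ = d₁ − σ√T = 0.288109 − 0.454266 = -0.166157
e^{−rT} = 0.976772
N(d₁) = 0.613368,  N(d₂) = 0.434017
Call price V = S·N(d₁) − K·e^{−rT}·N(d₂) = 55.650918 − 38.302558 = 17.348360
φ(d₁) = (1/√(2π))·e^{−d₁²/2} = 0.382724
Γ = φ(d₁) / (S·σ·√T) = 0.009286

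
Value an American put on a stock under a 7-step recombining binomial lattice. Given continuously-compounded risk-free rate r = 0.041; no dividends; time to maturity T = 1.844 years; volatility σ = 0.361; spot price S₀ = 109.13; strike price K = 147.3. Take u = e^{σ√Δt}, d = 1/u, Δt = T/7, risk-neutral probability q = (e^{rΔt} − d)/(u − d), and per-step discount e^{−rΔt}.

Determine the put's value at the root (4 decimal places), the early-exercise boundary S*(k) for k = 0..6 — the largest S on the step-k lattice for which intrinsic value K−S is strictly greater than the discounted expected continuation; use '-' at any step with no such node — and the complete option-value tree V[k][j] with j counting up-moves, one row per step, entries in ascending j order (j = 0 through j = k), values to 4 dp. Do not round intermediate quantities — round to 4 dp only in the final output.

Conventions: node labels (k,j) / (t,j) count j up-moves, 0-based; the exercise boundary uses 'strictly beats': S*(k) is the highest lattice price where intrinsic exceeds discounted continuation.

price = 43.4074
boundary = - - 75.3370 90.6726 75.3370 90.6726 109.1300
tree:
43.4074
56.8593 29.9817
71.9630 41.9675 17.8235
84.7049 56.6274 27.2161 8.1684
95.2917 71.9630 40.1553 13.9752 2.1352
104.0880 84.7049 56.6274 23.4229 4.1744 0.0000
111.3965 95.2917 71.9630 38.1700 8.1612 0.0000 0.0000
117.4690 104.0880 84.7049 56.6274 15.9554 0.0000 0.0000 0.0000

params: Δt=0.26343 u=1.20356 d=0.83087 q=0.48295 e^(-rΔt)=0.98926
t_7 payoffs: 117.4690 104.0880 84.7049 56.6274 15.9554 0.0000 0.0000 0.0000
t_6: node(6,0) S=35.9035 payoff=111.3965 vs cont=109.8142 → 111.3965 [stop]  node(6,1) S=52.0083 payoff=95.2917 vs cont=93.7094 → 95.2917 [stop]  node(6,2) S=75.3370 payoff=71.9630 vs cont=70.3806 → 71.9630 [stop]  node(6,3) S=109.1300 payoff=38.1700 vs cont=36.5876 → 38.1700 [stop]  node(6,4) S=158.0811 payoff=0.0000 vs cont=8.1612 → 8.1612 [wait]  node(6,5) S=228.9897 payoff=0.0000 vs cont=0.0000 → 0.0000 [wait]  node(6,6) S=331.7049 payoff=0.0000 vs cont=0.0000 → 0.0000 [wait]  ⇒ S*(6)=109.1300
t_5: node(5,0) S=43.2120 payoff=104.0880 vs cont=102.5056 → 104.0880 [stop]  node(5,1) S=62.5951 payoff=84.7049 vs cont=83.1225 → 84.7049 [stop]  node(5,2) S=90.6726 payoff=56.6274 vs cont=55.0450 → 56.6274 [stop]  node(5,3) S=131.3446 payoff=15.9554 vs cont=23.4229 → 23.4229 [wait]  node(5,4) S=190.2602 payoff=0.0000 vs cont=4.1744 → 4.1744 [wait]  node(5,5) S=275.6030 payoff=0.0000 vs cont=0.0000 → 0.0000 [wait]  ⇒ S*(5)=90.6726
t_4: node(4,0) S=52.0083 payoff=95.2917 vs cont=93.7094 → 95.2917 [stop]  node(4,1) S=75.3370 payoff=71.9630 vs cont=70.3806 → 71.9630 [stop]  node(4,2) S=109.1300 payoff=38.1700 vs cont=40.1553 → 40.1553 [wait]  node(4,3) S=158.0811 payoff=0.0000 vs cont=13.9752 → 13.9752 [wait]  node(4,4) S=228.9897 payoff=0.0000 vs cont=2.1352 → 2.1352 [wait]  ⇒ S*(4)=75.3370
t_3: node(3,0) S=62.5951 payoff=84.7049 vs cont=83.1225 → 84.7049 [stop]  node(3,1) S=90.6726 payoff=56.6274 vs cont=55.9935 → 56.6274 [stop]  node(3,2) S=131.3446 payoff=15.9554 vs cont=27.2161 → 27.2161 [wait]  node(3,3) S=190.2602 payoff=0.0000 vs cont=8.1684 → 8.1684 [wait]  ⇒ S*(3)=90.6726
t_2: node(2,0) S=75.3370 payoff=71.9630 vs cont=70.3806 → 71.9630 [stop]  node(2,1) S=109.1300 payoff=38.1700 vs cont=41.9675 → 41.9675 [wait]  node(2,2) S=158.0811 payoff=0.0000 vs cont=17.8235 → 17.8235 [wait]  ⇒ S*(2)=75.3370
t_1: node(1,0) S=90.6726 payoff=56.6274 vs cont=56.8593 → 56.8593 [wait]  node(1,1) S=131.3446 payoff=15.9554 vs cont=29.9817 → 29.9817 [wait]  ⇒ S*(1)=-
t_0: node(0,0) S=109.1300 payoff=38.1700 vs cont=43.4074 → 43.4074 [wait]  ⇒ S*(0)=-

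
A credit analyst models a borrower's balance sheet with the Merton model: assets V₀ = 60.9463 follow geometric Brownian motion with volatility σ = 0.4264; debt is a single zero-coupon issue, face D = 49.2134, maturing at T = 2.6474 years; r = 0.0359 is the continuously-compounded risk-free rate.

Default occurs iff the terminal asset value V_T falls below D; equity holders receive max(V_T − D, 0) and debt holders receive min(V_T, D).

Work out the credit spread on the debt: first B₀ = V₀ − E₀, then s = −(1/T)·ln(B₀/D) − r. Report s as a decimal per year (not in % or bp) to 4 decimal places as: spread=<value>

With assets at 60.9463 and a single debt payment of 49.2134 at 2.6474 years:
d₁ = [ln(V₀/D) + (r + σ²/2)T] / (σ√T)
   = [ln(60.9463/49.2134) + (0.0359 + 0.5·0.4264²)·2.6474] / (0.4264·√2.6474)
   = [0.213827 + 0.335713] / 0.693788 = 0.792086
d₂ = d₁ − σ√T = 0.792086 − 0.693788 = 0.098298
N(d₁) = 0.785845,  N(d₂) = 0.539152,  e^(−rT) = 0.909335
E₀ = V₀·N(d₁) − D·e^(−rT)·N(d₂)
   = 60.9463·0.785845 − 49.2134·0.909335·0.539152 = 23.766483
B₀ = V₀ − E₀ = 60.9463 − 23.766483 = 37.179817
spread = −(1/T)·ln(B₀/D) − r = −(1/2.6474)·ln(37.179817/49.2134) − 0.0359 = 0.07001519

spread=0.0700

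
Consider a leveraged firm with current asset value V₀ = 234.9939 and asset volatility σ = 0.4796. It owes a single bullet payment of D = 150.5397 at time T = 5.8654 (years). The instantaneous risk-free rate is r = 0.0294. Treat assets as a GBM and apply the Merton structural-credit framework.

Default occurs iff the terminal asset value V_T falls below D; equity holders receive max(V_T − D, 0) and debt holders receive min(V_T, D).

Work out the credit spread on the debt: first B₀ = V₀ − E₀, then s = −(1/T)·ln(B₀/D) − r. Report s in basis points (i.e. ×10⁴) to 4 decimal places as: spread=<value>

spread=543.4181

Equity is a call on the firm's assets struck at D = 150.5397:
d₁ = [ln(V₀/D) + (r + σ²/2)T] / (σ√T)
   = [ln(234.9939/150.5397) + (0.0294 + 0.5·0.4796²)·5.8654] / (0.4796·√5.8654)
   = [0.445333 + 0.847011] / 1.161523 = 1.112628
d₂ = d₁ − σ√T = 1.112628 − 1.161523 = -0.048895
N(d₁) = 0.867066,  N(d₂) = 0.480501,  e^(−rT) = 0.841606
E₀ = V₀·N(d₁) − D·e^(−rT)·N(d₂)
   = 234.9939·0.867066 − 150.5397·0.841606·0.480501 = 142.877994
B₀ = V₀ − E₀ = 234.9939 − 142.877994 = 92.115906
spread = −(1/T)·ln(B₀/D) − r = −(1/5.8654)·ln(92.115906/150.5397) − 0.0294 = 0.05434181
in basis points: 0.05434181 × 10⁴ = 543.4181 bp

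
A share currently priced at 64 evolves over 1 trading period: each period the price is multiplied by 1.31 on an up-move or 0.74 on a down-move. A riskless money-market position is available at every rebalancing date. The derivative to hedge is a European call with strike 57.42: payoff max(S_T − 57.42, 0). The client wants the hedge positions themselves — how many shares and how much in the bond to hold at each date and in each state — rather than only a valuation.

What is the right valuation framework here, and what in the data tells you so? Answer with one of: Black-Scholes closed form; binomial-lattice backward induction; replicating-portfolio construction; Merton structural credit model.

Key observation: what is demanded is not a single number but the (Δ, B) position at each node of the 1.31/0.74 tree starting at 64; constructing those positions is the replicating-portfolio method.

framework: replicating-portfolio construction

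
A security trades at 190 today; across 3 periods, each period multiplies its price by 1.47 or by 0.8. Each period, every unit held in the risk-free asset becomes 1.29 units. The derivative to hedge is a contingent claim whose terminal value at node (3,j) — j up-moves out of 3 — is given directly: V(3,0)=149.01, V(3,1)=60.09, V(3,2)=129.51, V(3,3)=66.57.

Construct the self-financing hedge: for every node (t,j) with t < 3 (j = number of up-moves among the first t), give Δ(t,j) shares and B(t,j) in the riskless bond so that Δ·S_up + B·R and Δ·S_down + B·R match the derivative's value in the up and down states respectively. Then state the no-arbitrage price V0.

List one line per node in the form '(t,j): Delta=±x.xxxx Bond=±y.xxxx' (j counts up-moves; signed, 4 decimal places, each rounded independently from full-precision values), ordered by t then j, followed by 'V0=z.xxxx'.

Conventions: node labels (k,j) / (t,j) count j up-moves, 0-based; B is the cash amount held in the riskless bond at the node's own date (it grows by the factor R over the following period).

(0,0): Delta=-0.0604 Bond=55.3993
(1,0): Delta=0.2046 Bond=31.1774
(1,1): Delta=-0.1134 Bond=86.2647
(2,0): Delta=-1.0914 Bond=197.8164
(2,1): Delta=0.4637 Bond=-17.6741
(2,2): Delta=-0.2288 Bond=158.6529
V0=43.9164

Arbitrage-free pricing uses the up-move probability p* = (R−d)/(u−d) = 0.7313, discounting each step at R = 1.29.
Terminal payoffs: V(3,0)=149.0100, V(3,1)=60.0900, V(3,2)=129.5100, V(3,3)=66.5700
(2,0): S=121.6000. Δ = (V_up−V_dn)/(S_up−S_dn) = (60.0900−149.0100)/(178.7520−97.2800) = -1.0914. V = [p*·60.0900 + (1−p*)·149.0100]/1.29 = 65.1000. B = V − Δ·S = 197.8164.
(2,1): S=223.4400. Δ = (V_up−V_dn)/(S_up−S_dn) = (129.5100−60.0900)/(328.4568−178.7520) = 0.4637. V = [p*·129.5100 + (1−p*)·60.0900]/1.29 = 85.9379. B = V − Δ·S = -17.6741.
(2,2): S=410.5710. Δ = (V_up−V_dn)/(S_up−S_dn) = (66.5700−129.5100)/(603.5394−328.4568) = -0.2288. V = [p*·66.5700 + (1−p*)·129.5100]/1.29 = 64.7126. B = V − Δ·S = 158.6529.
(1,0): S=152.0000. Δ = (V_up−V_dn)/(S_up−S_dn) = (85.9379−65.1000)/(223.4400−121.6000) = 0.2046. V = [p*·85.9379 + (1−p*)·65.1000]/1.29 = 62.2788. B = V − Δ·S = 31.1774.
(1,1): S=279.3000. Δ = (V_up−V_dn)/(S_up−S_dn) = (64.7126−85.9379)/(410.5710−223.4400) = -0.1134. V = [p*·64.7126 + (1−p*)·85.9379]/1.29 = 54.5852. B = V − Δ·S = 86.2647.
(0,0): S=190.0000. Δ = (V_up−V_dn)/(S_up−S_dn) = (54.5852−62.2788)/(279.3000−152.0000) = -0.0604. V = [p*·54.5852 + (1−p*)·62.2788]/1.29 = 43.9164. B = V − Δ·S = 55.3993.
Check: Δ(0,0)·S0 + B(0,0) = 43.9164 = V0.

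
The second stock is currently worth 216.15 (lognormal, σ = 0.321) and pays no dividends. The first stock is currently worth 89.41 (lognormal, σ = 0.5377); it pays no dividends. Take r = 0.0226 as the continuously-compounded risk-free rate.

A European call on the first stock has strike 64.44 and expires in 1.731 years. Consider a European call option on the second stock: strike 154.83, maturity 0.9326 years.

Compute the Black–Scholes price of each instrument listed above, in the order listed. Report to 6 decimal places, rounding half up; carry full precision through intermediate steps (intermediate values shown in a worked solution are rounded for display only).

[the first stock call K=64.44]
σ√T = 0.5377·√1.731 = 0.707438
d₁ = (ln(S/K) + (r+σ²/2)T) / (σ√T) = (ln(89.41/64.44) + (0.0226+0.5377²/2)·1.731) / 0.707438 = (0.327498 + 0.289355) / 0.707438 = 0.871953
d₂ = d₁ − σ√T = 0.871953 − 0.707438 = 0.164515
e^{−rT} = 0.961635
N(d₁) = 0.808383,  N(d₂) = 0.565337
price = S·N(d₁) − K·e^{−rT}·N(d₂) = 72.277527 − 35.032661 = 37.244865
[the second stock call K=154.83]
σ√T = 0.321·√0.9326 = 0.309994
d₁ = (ln(S/K) + (r+σ²/2)T) / (σ√T) = (ln(216.15/154.83) + (0.0226+0.321²/2)·0.9326) / 0.309994 = (0.333645 + 0.069125) / 0.309994 = 1.299284
d₂ = d₁ − σ√T = 1.299284 − 0.309994 = 0.989290
e^{−rT} = 0.979144
N(d₁) = 0.903077,  N(d₂) = 0.838739
price = S·N(d₁) − K·e^{−rT}·N(d₂) = 195.200031 − 127.153592 = 68.046439

price(the first stock call K=64.44) = 37.244865
price(the second stock call K=154.83) = 68.046439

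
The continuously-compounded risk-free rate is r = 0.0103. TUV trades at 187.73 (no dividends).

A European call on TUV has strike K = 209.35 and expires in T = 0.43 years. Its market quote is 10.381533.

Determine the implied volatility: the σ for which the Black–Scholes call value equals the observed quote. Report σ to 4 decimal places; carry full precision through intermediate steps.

At σ = 0.3671 the Black–Scholes value reproduces the quote:
σ√T = 0.3671·√0.43 = 0.240724
d₁ = (ln(S/K) + (r+σ²/2)T) / (σ√T) = (ln(187.73/209.35) + (0.0103+0.3671²/2)·0.43) / 0.240724 = (-0.109003 + 0.033403) / 0.240724 = -0.314052
d₂ = d₁ − σ√T = -0.314052 − 0.240724 = -0.554776
e^{−rT} = 0.995581
N(d₁) = 0.376741,  N(d₂) = 0.289524
V = S·N(d₁) − K·e^{−rT}·N(d₂) = 70.725517 − 60.343984 = 10.381533 (matching the quote); vega is positive throughout, so no other σ reproduces this price

sigma = 0.3671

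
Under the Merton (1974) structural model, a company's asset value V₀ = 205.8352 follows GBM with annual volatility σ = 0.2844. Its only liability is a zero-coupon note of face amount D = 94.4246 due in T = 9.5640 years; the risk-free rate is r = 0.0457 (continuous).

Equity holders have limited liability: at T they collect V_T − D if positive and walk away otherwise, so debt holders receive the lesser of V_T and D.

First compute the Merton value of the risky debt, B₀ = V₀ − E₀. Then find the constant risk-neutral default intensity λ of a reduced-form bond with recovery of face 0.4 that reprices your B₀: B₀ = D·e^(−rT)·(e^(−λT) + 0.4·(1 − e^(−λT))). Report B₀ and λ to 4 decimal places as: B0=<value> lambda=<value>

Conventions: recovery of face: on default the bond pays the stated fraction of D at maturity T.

Equity is a call on the firm's assets struck at D = 94.4246:
d₁ = [ln(V₀/D) + (r + σ²/2)T] / (σ√T)
   = [ln(205.8352/94.4246) + (0.0457 + 0.5·0.2844²)·9.5640] / (0.2844·√9.5640)
   = [0.779274 + 0.823859] / 0.879527 = 1.822721
d₂ = d₁ − σ√T = 1.822721 − 0.879527 = 0.943194
N(d₁) = 0.965827,  N(d₂) = 0.827209,  e^(−rT) = 0.645923
E₀ = V₀·N(d₁) − D·e^(−rT)·N(d₂)
   = 205.8352·0.965827 − 94.4246·0.645923·0.827209 = 148.348895
B₀ = V₀ − E₀ = 205.8352 − 148.348895 = 57.486305
e^(−λT) = (B₀·e^(rT)/D − 0.4)/(1 − 0.4) = (57.4863·1.548172/94.4246 − 0.4)/0.6 = 0.90422822
λ = −ln(0.90422822)/9.5640 = 0.010526

B0=57.4863 lambda=0.0105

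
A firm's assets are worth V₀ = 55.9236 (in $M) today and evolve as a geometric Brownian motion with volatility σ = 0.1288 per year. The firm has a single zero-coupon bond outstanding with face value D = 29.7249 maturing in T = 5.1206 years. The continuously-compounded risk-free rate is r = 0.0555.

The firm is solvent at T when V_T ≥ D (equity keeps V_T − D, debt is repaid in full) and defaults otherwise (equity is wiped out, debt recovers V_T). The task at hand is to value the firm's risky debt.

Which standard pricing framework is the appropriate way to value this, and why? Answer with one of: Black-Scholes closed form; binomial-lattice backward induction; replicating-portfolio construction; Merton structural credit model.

Key observation: the asked-for credit quantity lives on the firm's capital structure — asset value, asset volatility, debt face 29.7249 — which is the structural model's domain.

framework: Merton structural credit model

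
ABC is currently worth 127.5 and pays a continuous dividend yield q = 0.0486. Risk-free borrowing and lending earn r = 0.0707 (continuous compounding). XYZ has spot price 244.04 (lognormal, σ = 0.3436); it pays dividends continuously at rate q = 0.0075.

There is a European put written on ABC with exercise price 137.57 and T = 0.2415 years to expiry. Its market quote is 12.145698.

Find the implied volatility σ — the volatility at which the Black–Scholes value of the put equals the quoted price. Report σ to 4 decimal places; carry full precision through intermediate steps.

sigma = 0.2548

At σ = 0.2548 the Black–Scholes value reproduces the quote:
σ√T = 0.2548·√0.2415 = 0.125215
d₁ = (ln(S/K) + (r−q+σ²/2)T) / (σ√T) = (ln(127.5/137.57) + (0.0707−0.0486+0.2548²/2)·0.2415) / 0.125215 = (-0.076017 + 0.013177) / 0.125215 = -0.501854
d₂ = d₁ − σ√T = -0.501854 − 0.125215 = -0.627070
e^{−rT} = 0.983071
e^{−qT} = 0.988332
N(−d₁) = 0.692115,  N(−d₂) = 0.734693
V = K·e^{−rT}·N(−d₂) − S·e^{−qT}·N(−d₁) = 99.360690 − 87.214992 = 12.145698 (the quoted price), and the Black–Scholes price is strictly increasing in σ, so σ is unique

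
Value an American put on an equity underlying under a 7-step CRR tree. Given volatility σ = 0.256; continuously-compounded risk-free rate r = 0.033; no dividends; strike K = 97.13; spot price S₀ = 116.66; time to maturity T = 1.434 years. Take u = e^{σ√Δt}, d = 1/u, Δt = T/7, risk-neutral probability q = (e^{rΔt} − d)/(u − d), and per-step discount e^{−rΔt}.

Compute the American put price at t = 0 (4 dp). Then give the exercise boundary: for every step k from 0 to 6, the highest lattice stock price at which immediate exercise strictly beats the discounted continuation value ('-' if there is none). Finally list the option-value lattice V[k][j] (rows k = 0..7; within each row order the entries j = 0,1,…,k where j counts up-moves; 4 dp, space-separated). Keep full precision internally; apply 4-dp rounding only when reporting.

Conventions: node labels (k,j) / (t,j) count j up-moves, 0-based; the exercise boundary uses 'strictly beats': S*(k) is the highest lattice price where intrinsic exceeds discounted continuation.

Δt=0.20486, u=1.12285, d=0.89059, q=0.50027, disc=e^(-rΔt)=0.99326
k=7 terminal: V=max(K-S,0) → 45.2889 31.7693 14.7240 0.0000 0.0000 0.0000 0.0000 0.0000
k=6: j=0 S=58.2097 intr=38.9203 cont=38.2659 V=38.9203[EX]; j=1 S=73.3901 intr=23.7399 cont=23.0854 V=23.7399[EX]; j=2 S=92.5294 intr=4.6006 cont=7.3084 V=7.3084[hold]; j=3 S=116.6600 intr=0.0000 cont=0.0000 V=0.0000[hold]; j=4 S=147.0836 intr=0.0000 cont=0.0000 V=0.0000[hold]; j=5 S=185.4412 intr=0.0000 cont=0.0000 V=0.0000[hold]; j=6 S=233.8021 intr=0.0000 cont=0.0000 V=0.0000[hold]  S*(6)=73.3901
k=5: j=0 S=65.3607 intr=31.7693 cont=31.1149 V=31.7693[EX]; j=1 S=82.4060 intr=14.7240 cont=15.4151 V=15.4151[hold]; j=2 S=103.8965 intr=0.0000 cont=3.6276 V=3.6276[hold]; j=3 S=130.9915 intr=0.0000 cont=0.0000 V=0.0000[hold]; j=4 S=165.1525 intr=0.0000 cont=0.0000 V=0.0000[hold]; j=5 S=208.2223 intr=0.0000 cont=0.0000 V=0.0000[hold]  S*(5)=65.3607
k=4: j=0 S=73.3901 intr=23.7399 cont=23.4289 V=23.7399[EX]; j=1 S=92.5294 intr=4.6006 cont=9.4541 V=9.4541[hold]; j=2 S=116.6600 intr=0.0000 cont=1.8006 V=1.8006[hold]; j=3 S=147.0836 intr=0.0000 cont=0.0000 V=0.0000[hold]; j=4 S=185.4412 intr=0.0000 cont=0.0000 V=0.0000[hold]  S*(4)=73.3901
k=3: j=0 S=82.4060 intr=14.7240 cont=16.4813 V=16.4813[hold]; j=1 S=103.8965 intr=0.0000 cont=5.5874 V=5.5874[hold]; j=2 S=130.9915 intr=0.0000 cont=0.8938 V=0.8938[hold]; j=3 S=165.1525 intr=0.0000 cont=0.0000 V=0.0000[hold]  S*(3)=-
k=2: j=0 S=92.5294 intr=4.6006 cont=10.9571 V=10.9571[hold]; j=1 S=116.6600 intr=0.0000 cont=3.2175 V=3.2175[hold]; j=2 S=147.0836 intr=0.0000 cont=0.4436 V=0.4436[hold]  S*(2)=-
k=1: j=0 S=103.8965 intr=0.0000 cont=7.0374 V=7.0374[hold]; j=1 S=130.9915 intr=0.0000 cont=1.8175 V=1.8175[hold]  S*(1)=-
k=0: j=0 S=116.6600 intr=0.0000 cont=4.3962 V=4.3962[hold]  S*(0)=-

price = 4.3962
boundary = - - - - 73.3901 65.3607 73.3901
tree:
4.3962
7.0374 1.8175
10.9571 3.2175 0.4436
16.4813 5.5874 0.8938 0.0000
23.7399 9.4541 1.8006 0.0000 0.0000
31.7693 15.4151 3.6276 0.0000 0.0000 0.0000
38.9203 23.7399 7.3084 0.0000 0.0000 0.0000 0.0000
45.2889 31.7693 14.7240 0.0000 0.0000 0.0000 0.0000 0.0000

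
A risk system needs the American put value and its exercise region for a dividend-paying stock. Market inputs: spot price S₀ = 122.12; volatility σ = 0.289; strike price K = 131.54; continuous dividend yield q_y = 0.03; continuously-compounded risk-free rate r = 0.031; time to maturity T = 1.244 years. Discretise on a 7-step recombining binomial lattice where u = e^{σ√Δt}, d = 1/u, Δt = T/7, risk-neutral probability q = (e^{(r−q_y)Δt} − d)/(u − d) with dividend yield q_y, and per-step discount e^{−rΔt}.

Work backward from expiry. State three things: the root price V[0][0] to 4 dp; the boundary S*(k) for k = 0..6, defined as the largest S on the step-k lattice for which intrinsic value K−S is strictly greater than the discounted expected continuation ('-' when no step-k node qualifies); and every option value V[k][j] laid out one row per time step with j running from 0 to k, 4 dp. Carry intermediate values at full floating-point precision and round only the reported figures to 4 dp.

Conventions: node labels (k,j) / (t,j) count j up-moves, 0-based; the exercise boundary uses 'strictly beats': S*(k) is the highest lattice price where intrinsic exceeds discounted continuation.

Δt=0.17771  u=1.12956  d=0.88530  q=0.47031  discount=0.99451
step 7 (expiry): payoffs max(K−S,0) = 79.4910 65.1300 46.8066 23.4274 0.0000 0.0000 0.0000 0.0000
step 6: (k=6,j=0): S=58.7926, K−S=72.7474, hold=72.3373 ⇒ V=72.7474 exercise | (k=6,j=1): S=75.0143, K−S=56.5257, hold=56.2019 ⇒ V=56.5257 exercise | (k=6,j=2): S=95.7118, K−S=35.8282, hold=35.6145 ⇒ V=35.8282 exercise | (k=6,j=3): S=122.1200, K−S=9.4200, hold=12.3412 ⇒ V=12.3412 continue | (k=6,j=4): S=155.8146, K−S=0.0000, hold=0.0000 ⇒ V=0.0000 continue | (k=6,j=5): S=198.8060, K−S=0.0000, hold=0.0000 ⇒ V=0.0000 continue | (k=6,j=6): S=253.6593, K−S=0.0000, hold=0.0000 ⇒ V=0.0000 continue  boundary S*=95.7118
step 5: (k=5,j=0): S=66.4100, K−S=65.1300, hold=64.7604 ⇒ V=65.1300 exercise | (k=5,j=1): S=84.7334, K−S=46.8066, hold=46.5344 ⇒ V=46.8066 exercise | (k=5,j=2): S=108.1126, K−S=23.4274, hold=24.6459 ⇒ V=24.6459 continue | (k=5,j=3): S=137.9423, K−S=0.0000, hold=6.5011 ⇒ V=6.5011 continue | (k=5,j=4): S=176.0025, K−S=0.0000, hold=0.0000 ⇒ V=0.0000 continue | (k=5,j=5): S=224.5640, K−S=0.0000, hold=0.0000 ⇒ V=0.0000 continue  boundary S*=84.7334
step 4: (k=4,j=0): S=75.0143, K−S=56.5257, hold=56.2019 ⇒ V=56.5257 exercise | (k=4,j=1): S=95.7118, K−S=35.8282, hold=36.1844 ⇒ V=36.1844 continue | (k=4,j=2): S=122.1200, K−S=9.4200, hold=16.0238 ⇒ V=16.0238 continue | (k=4,j=3): S=155.8146, K−S=0.0000, hold=3.4247 ⇒ V=3.4247 continue | (k=4,j=4): S=198.8060, K−S=0.0000, hold=0.0000 ⇒ V=0.0000 continue  boundary S*=75.0143
step 3: (k=3,j=0): S=84.7334, K−S=46.8066, hold=46.7010 ⇒ V=46.8066 exercise | (k=3,j=1): S=108.1126, K−S=23.4274, hold=26.5560 ⇒ V=26.5560 continue | (k=3,j=2): S=137.9423, K−S=0.0000, hold=10.0428 ⇒ V=10.0428 continue | (k=3,j=3): S=176.0025, K−S=0.0000, hold=1.8041 ⇒ V=1.8041 continue  boundary S*=84.7334
step 2: (k=2,j=0): S=95.7118, K−S=35.8282, hold=37.0777 ⇒ V=37.0777 continue | (k=2,j=1): S=122.1200, K−S=9.4200, hold=18.6865 ⇒ V=18.6865 continue | (k=2,j=2): S=155.8146, K−S=0.0000, hold=6.1342 ⇒ V=6.1342 continue  boundary S*=-
step 1: (k=1,j=0): S=108.1126, K−S=23.4274, hold=28.2720 ⇒ V=28.2720 continue | (k=1,j=1): S=137.9423, K−S=0.0000, hold=12.7128 ⇒ V=12.7128 continue  boundary S*=-
step 0: (k=0,j=0): S=122.1200, K−S=9.4200, hold=20.8393 ⇒ V=20.8393 continue  boundary S*=-

price = 20.8393
boundary = - - - 84.7334 75.0143 84.7334 95.7118
tree:
20.8393
28.2720 12.7128
37.0777 18.6865 6.1342
46.8066 26.5560 10.0428 1.8041
56.5257 36.1844 16.0238 3.4247 0.0000
65.1300 46.8066 24.6459 6.5011 0.0000 0.0000
72.7474 56.5257 35.8282 12.3412 0.0000 0.0000 0.0000
79.4910 65.1300 46.8066 23.4274 0.0000 0.0000 0.0000 0.0000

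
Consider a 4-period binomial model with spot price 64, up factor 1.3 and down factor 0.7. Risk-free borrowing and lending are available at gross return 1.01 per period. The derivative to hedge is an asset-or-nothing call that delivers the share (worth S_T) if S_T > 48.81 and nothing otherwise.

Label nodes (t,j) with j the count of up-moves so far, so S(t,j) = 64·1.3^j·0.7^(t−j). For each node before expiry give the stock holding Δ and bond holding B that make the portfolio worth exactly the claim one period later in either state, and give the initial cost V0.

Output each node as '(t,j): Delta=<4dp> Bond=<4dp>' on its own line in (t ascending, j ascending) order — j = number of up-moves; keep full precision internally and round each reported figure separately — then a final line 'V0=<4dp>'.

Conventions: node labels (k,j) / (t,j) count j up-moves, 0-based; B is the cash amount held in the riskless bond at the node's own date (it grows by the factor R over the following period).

Risk-neutral probability p* = (R−d)/(u−d) = (1.01−0.7)/(1.3−0.7) = 0.5167.
Expiry values: V(4,0)=0.0000, V(4,1)=0.0000, V(4,2)=52.9984, V(4,3)=98.4256, V(4,4)=182.7904
(3,0): S=21.9520. Δ = (V_up−V_dn)/(S_up−S_dn) = (0.0000−0.0000)/(28.5376−15.3664) = 0.0000. V = [p*·0.0000 + (1−p*)·0.0000]/1.01 = 0.0000. B = V − Δ·S = 0.0000.
(3,1): S=40.7680. Δ = (V_up−V_dn)/(S_up−S_dn) = (52.9984−0.0000)/(52.9984−28.5376) = 2.1667. V = [p*·52.9984 + (1−p*)·0.0000]/1.01 = 27.1114. B = V − Δ·S = -61.2193.
(3,2): S=75.7120. Δ = (V_up−V_dn)/(S_up−S_dn) = (98.4256−52.9984)/(98.4256−52.9984) = 1.0000. V = [p*·98.4256 + (1−p*)·52.9984]/1.01 = 75.7120. B = V − Δ·S = 0.0000.
(3,3): S=140.6080. Δ = (V_up−V_dn)/(S_up−S_dn) = (182.7904−98.4256)/(182.7904−98.4256) = 1.0000. V = [p*·182.7904 + (1−p*)·98.4256]/1.01 = 140.6080. B = V − Δ·S = 0.0000.
(2,0): S=31.3600. Δ = (V_up−V_dn)/(S_up−S_dn) = (27.1114−0.0000)/(40.7680−21.9520) = 1.4409. V = [p*·27.1114 + (1−p*)·0.0000]/1.01 = 13.8689. B = V − Δ·S = -31.3168.
(2,1): S=58.2400. Δ = (V_up−V_dn)/(S_up−S_dn) = (75.7120−27.1114)/(75.7120−40.7680) = 1.3908. V = [p*·75.7120 + (1−p*)·27.1114]/1.01 = 51.7047. B = V − Δ·S = -29.2964.
(2,2): S=108.1600. Δ = (V_up−V_dn)/(S_up−S_dn) = (140.6080−75.7120)/(140.6080−75.7120) = 1.0000. V = [p*·140.6080 + (1−p*)·75.7120]/1.01 = 108.1600. B = V − Δ·S = 0.0000.
(1,0): S=44.8000. Δ = (V_up−V_dn)/(S_up−S_dn) = (51.7047−13.8689)/(58.2400−31.3600) = 1.4076. V = [p*·51.7047 + (1−p*)·13.8689]/1.01 = 33.0865. B = V − Δ·S = -29.9732.
(1,1): S=83.2000. Δ = (V_up−V_dn)/(S_up−S_dn) = (108.1600−51.7047)/(108.1600−58.2400) = 1.1309. V = [p*·108.1600 + (1−p*)·51.7047]/1.01 = 80.0725. B = V − Δ·S = -14.0197.
(0,0): S=64.0000. Δ = (V_up−V_dn)/(S_up−S_dn) = (80.0725−33.0865)/(83.2000−44.8000) = 1.2236. V = [p*·80.0725 + (1−p*)·33.0865]/1.01 = 56.7947. B = V − Δ·S = -21.5154.
As a check, the time-0 holding Δ(0,0)·S0 + B(0,0) comes to 56.7947 — exactly V0.

(0,0): Delta=1.2236 Bond=-21.5154
(1,0): Delta=1.4076 Bond=-29.9732
(1,1): Delta=1.1309 Bond=-14.0197
(2,0): Delta=1.4409 Bond=-31.3168
(2,1): Delta=1.3908 Bond=-29.2964
(2,2): Delta=1.0000 Bond=0.0000
(3,0): Delta=0.0000 Bond=0.0000
(3,1): Delta=2.1667 Bond=-61.2193
(3,2): Delta=1.0000 Bond=0.0000
(3,3): Delta=1.0000 Bond=0.0000
V0=56.7947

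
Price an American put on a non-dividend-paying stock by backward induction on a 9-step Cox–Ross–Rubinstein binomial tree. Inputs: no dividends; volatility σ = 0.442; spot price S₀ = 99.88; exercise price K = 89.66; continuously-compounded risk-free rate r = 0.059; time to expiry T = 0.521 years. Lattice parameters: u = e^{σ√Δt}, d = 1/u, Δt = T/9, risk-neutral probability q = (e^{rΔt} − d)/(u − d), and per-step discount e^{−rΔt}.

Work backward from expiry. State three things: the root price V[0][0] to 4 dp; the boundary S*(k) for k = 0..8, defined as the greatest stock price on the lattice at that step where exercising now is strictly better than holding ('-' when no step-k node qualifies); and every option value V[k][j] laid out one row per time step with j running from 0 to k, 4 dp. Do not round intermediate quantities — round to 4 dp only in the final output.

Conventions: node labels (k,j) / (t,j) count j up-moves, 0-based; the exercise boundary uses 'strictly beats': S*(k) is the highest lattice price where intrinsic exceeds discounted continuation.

Δt=0.05789, u=1.11221, d=0.89911, q=0.48949, disc=e^(-rΔt)=0.99659
k=9 terminal: V=max(K-S,0) → 51.3060 42.2160 30.9717 17.0624 0.0000 0.0000 0.0000 0.0000 0.0000 0.0000
k=8: j=0 S=42.6575 intr=47.0025 cont=46.6968 V=47.0025[EX]; j=1 S=52.7675 intr=36.8925 cont=36.5868 V=36.8925[EX]; j=2 S=65.2735 intr=24.3865 cont=24.0808 V=24.3865[EX]; j=3 S=80.7436 intr=8.9164 cont=8.6807 V=8.9164[EX]; j=4 S=99.8800 intr=0.0000 cont=0.0000 V=0.0000[hold]; j=5 S=123.5518 intr=0.0000 cont=0.0000 V=0.0000[hold]; j=6 S=152.8340 intr=0.0000 cont=0.0000 V=0.0000[hold]; j=7 S=189.0561 intr=0.0000 cont=0.0000 V=0.0000[hold]; j=8 S=233.8629 intr=0.0000 cont=0.0000 V=0.0000[hold]  S*(8)=80.7436
k=7: j=0 S=47.4440 intr=42.2160 cont=41.9103 V=42.2160[EX]; j=1 S=58.6883 intr=30.9717 cont=30.6660 V=30.9717[EX]; j=2 S=72.5976 intr=17.0624 cont=16.7567 V=17.0624[EX]; j=3 S=89.8035 intr=0.0000 cont=4.5364 V=4.5364[hold]; j=4 S=111.0872 intr=0.0000 cont=0.0000 V=0.0000[hold]; j=5 S=137.4151 intr=0.0000 cont=0.0000 V=0.0000[hold]; j=6 S=169.9829 intr=0.0000 cont=0.0000 V=0.0000[hold]; j=7 S=210.2693 intr=0.0000 cont=0.0000 V=0.0000[hold]  S*(7)=72.5976
k=6: j=0 S=52.7675 intr=36.8925 cont=36.5868 V=36.8925[EX]; j=1 S=65.2735 intr=24.3865 cont=24.0808 V=24.3865[EX]; j=2 S=80.7436 intr=8.9164 cont=10.8937 V=10.8937[hold]; j=3 S=99.8800 intr=0.0000 cont=2.3080 V=2.3080[hold]; j=4 S=123.5518 intr=0.0000 cont=0.0000 V=0.0000[hold]; j=5 S=152.8340 intr=0.0000 cont=0.0000 V=0.0000[hold]; j=6 S=189.0561 intr=0.0000 cont=0.0000 V=0.0000[hold]  S*(6)=65.2735
k=5: j=0 S=58.6883 intr=30.9717 cont=30.6660 V=30.9717[EX]; j=1 S=72.5976 intr=17.0624 cont=17.7212 V=17.7212[hold]; j=2 S=89.8035 intr=0.0000 cont=6.6682 V=6.6682[hold]; j=3 S=111.0872 intr=0.0000 cont=1.1742 V=1.1742[hold]; j=4 S=137.4151 intr=0.0000 cont=0.0000 V=0.0000[hold]; j=5 S=169.9829 intr=0.0000 cont=0.0000 V=0.0000[hold]  S*(5)=58.6883
k=4: j=0 S=65.2735 intr=24.3865 cont=24.4022 V=24.4022[hold]; j=1 S=80.7436 intr=8.9164 cont=12.2689 V=12.2689[hold]; j=2 S=99.8800 intr=0.0000 cont=3.9654 V=3.9654[hold]; j=3 S=123.5518 intr=0.0000 cont=0.5974 V=0.5974[hold]; j=4 S=152.8340 intr=0.0000 cont=0.0000 V=0.0000[hold]  S*(4)=-
k=3: j=0 S=72.5976 intr=17.0624 cont=18.4000 V=18.4000[hold]; j=1 S=89.8035 intr=0.0000 cont=8.1764 V=8.1764[hold]; j=2 S=111.0872 intr=0.0000 cont=2.3089 V=2.3089[hold]; j=3 S=137.4151 intr=0.0000 cont=0.3039 V=0.3039[hold]  S*(3)=-
k=2: j=0 S=80.7436 intr=8.9164 cont=13.3499 V=13.3499[hold]; j=1 S=99.8800 intr=0.0000 cont=5.2862 V=5.2862[hold]; j=2 S=123.5518 intr=0.0000 cont=1.3229 V=1.3229[hold]  S*(2)=-
k=1: j=0 S=89.8035 intr=0.0000 cont=9.3707 V=9.3707[hold]; j=1 S=111.0872 intr=0.0000 cont=3.3348 V=3.3348[hold]  S*(1)=-
k=0: j=0 S=99.8800 intr=0.0000 cont=6.3943 V=6.3943[hold]  S*(0)=-

price = 6.3943
boundary = - - - - - 58.6883 65.2735 72.5976 80.7436
tree:
6.3943
9.3707 3.3348
13.3499 5.2862 1.3229
18.4000 8.1764 2.3089 0.3039
24.4022 12.2689 3.9654 0.5974 0.0000
30.9717 17.7212 6.6682 1.1742 0.0000 0.0000
36.8925 24.3865 10.8937 2.3080 0.0000 0.0000 0.0000
42.2160 30.9717 17.0624 4.5364 0.0000 0.0000 0.0000 0.0000
47.0025 36.8925 24.3865 8.9164 0.0000 0.0000 0.0000 0.0000 0.0000
51.3060 42.2160 30.9717 17.0624 0.0000 0.0000 0.0000 0.0000 0.0000 0.0000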